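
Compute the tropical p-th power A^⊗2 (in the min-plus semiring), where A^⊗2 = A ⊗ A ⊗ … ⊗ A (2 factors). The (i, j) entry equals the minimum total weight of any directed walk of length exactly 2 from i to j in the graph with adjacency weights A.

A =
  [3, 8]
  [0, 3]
A^⊗2 =
  [6, 11]
  [3, 6]

Each entry (A^⊗2)_ij equals the minimum over all length-2 walks i = v_0 → v_1 → … → v_2 = j of Σ_t A[v_t][v_{t+1}]. For example, for (i, j) = (0, 1) we minimise over 2 possible intermediate vertex sequences; the minimum is 11, attained along the walk 0 → 0 → 1.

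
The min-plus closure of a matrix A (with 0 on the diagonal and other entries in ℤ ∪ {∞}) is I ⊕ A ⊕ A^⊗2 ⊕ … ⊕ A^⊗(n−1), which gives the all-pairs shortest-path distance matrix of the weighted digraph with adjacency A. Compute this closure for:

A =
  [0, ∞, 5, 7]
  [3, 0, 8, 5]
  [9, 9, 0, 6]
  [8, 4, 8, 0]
Closure =
  [0, 11, 5, 7]
  [3, 0, 8, 5]
  [9, 9, 0, 6]
  [7, 4, 8, 0]

This is the Floyd-Warshall all-pairs shortest-path computation. For each intermediate vertex k = 0, 1, …, 3, update dist[i][j] ← min(dist[i][j], dist[i][k] + dist[k][j]). The final matrix gives, for each (i, j), the minimum total weight of any directed path from i to j (possibly empty when i = j).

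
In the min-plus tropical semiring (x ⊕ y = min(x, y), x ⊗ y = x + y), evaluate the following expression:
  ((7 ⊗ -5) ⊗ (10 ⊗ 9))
((7 ⊗ -5) ⊗ (10 ⊗ 9)) = 21

Expand innermost to outermost. Recall ⊕ takes the minimum of its arguments and ⊗ takes their sum. Working out the expression ((7 ⊗ -5) ⊗ (10 ⊗ 9)) gives 21.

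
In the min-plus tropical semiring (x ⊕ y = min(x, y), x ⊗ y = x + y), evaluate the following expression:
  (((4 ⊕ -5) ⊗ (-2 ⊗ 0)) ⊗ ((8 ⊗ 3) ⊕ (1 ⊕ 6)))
(((4 ⊕ -5) ⊗ (-2 ⊗ 0)) ⊗ ((8 ⊗ 3) ⊕ (1 ⊕ 6))) = -6

Expand innermost to outermost. Recall ⊕ takes the minimum of its arguments and ⊗ takes their sum. Working out the expression (((4 ⊕ -5) ⊗ (-2 ⊗ 0)) ⊗ ((8 ⊗ 3) ⊕ (1 ⊕ 6))) gives -6.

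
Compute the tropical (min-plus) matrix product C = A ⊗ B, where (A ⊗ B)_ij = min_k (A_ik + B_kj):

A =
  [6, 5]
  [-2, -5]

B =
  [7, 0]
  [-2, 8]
A ⊗ B =
  [3, 6]
  [-7, -2]

Apply the min-plus product entry-by-entry:
  C[0][0] = min over k of (A[0][0] + B[0][0] = 6 + 7 = 13, A[0][1] + B[1][0] = 5 + -2 = 3) = 3 (attained at k = 1)
  C[0][1] = min over k of (A[0][0] + B[0][1] = 6 + 0 = 6, A[0][1] + B[1][1] = 5 + 8 = 13) = 6 (attained at k = 0)
  C[1][0] = min over k of (A[1][0] + B[0][0] = -2 + 7 = 5, A[1][1] + B[1][0] = -5 + -2 = -7) = -7 (attained at k = 1)
  C[1][1] = min over k of (A[1][0] + B[0][1] = -2 + 0 = -2, A[1][1] + B[1][1] = -5 + 8 = 3) = -2 (attained at k = 0)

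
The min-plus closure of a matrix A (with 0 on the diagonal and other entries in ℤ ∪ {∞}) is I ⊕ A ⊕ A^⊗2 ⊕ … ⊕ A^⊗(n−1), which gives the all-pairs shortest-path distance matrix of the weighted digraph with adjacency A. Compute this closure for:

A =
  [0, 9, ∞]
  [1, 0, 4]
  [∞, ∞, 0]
Closure =
  [0, 9, 13]
  [1, 0, 4]
  [∞, ∞, 0]

This is the Floyd-Warshall all-pairs shortest-path computation. For each intermediate vertex k = 0, 1, …, 2, update dist[i][j] ← min(dist[i][j], dist[i][k] + dist[k][j]). The final matrix gives, for each (i, j), the minimum total weight of any directed path from i to j (possibly empty when i = j).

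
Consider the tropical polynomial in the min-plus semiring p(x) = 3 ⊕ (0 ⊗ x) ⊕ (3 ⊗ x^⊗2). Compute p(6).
p(6) = 3

A tropical monomial a ⊗ x^⊗i evaluates to a + i · x. Evaluating each term at x = 6:
  Term 0 contributes 3 + 0 · 6 = 3
  Term 1 contributes 0 + 1 · 6 = 6
  Term 2 contributes 3 + 2 · 6 = 15
p(6) = ⊕ of these = min[3, 6, 15] = 3.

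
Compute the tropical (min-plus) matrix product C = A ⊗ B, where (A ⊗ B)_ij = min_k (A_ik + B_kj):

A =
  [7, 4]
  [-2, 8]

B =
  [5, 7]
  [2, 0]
A ⊗ B =
  [6, 4]
  [3, 5]

Apply the min-plus product entry-by-entry:
  C[0][0] = min over k of (A[0][0] + B[0][0] = 7 + 5 = 12, A[0][1] + B[1][0] = 4 + 2 = 6) = 6 (attained at k = 1)
  C[0][1] = min over k of (A[0][0] + B[0][1] = 7 + 7 = 14, A[0][1] + B[1][1] = 4 + 0 = 4) = 4 (attained at k = 1)
  C[1][0] = min over k of (A[1][0] + B[0][0] = -2 + 5 = 3, A[1][1] + B[1][0] = 8 + 2 = 10) = 3 (attained at k = 0)
  C[1][1] = min over k of (A[1][0] + B[0][1] = -2 + 7 = 5, A[1][1] + B[1][1] = 8 + 0 = 8) = 5 (attained at k = 0)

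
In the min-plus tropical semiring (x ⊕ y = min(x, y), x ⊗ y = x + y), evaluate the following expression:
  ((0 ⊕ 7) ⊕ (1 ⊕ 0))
((0 ⊕ 7) ⊕ (1 ⊕ 0)) = 0

Expand innermost to outermost. Recall ⊕ takes the minimum of its arguments and ⊗ takes their sum. Working out the expression ((0 ⊕ 7) ⊕ (1 ⊕ 0)) gives 0.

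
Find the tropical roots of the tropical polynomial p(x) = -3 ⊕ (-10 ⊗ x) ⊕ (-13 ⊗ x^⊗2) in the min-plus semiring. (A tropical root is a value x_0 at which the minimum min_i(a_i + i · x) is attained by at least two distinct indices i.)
Roots: {3, 7}

Each tropical root is a break point of the lower envelope of the lines y = a_i + i · x (there are 3 lines, with slopes 0, 1, ..., 2). Only the lines that attain the minimum somewhere contribute to roots; other lines are dominated. Here the surviving (envelope) indices are i = 2, i = 1, i = 0.
Intersections between consecutive envelope lines give the roots: for adjacent envelope indices i < j the intersection is x = (a_i − a_j) / (j − i). Reading off the sorted break points: {3, 7}.
Verification: at each break x_0, at least two indices attain the minimum of min_i(a_i + i · x_0).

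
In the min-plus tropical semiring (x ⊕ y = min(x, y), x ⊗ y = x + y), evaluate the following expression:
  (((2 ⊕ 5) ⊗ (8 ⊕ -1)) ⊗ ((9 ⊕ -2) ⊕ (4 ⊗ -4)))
(((2 ⊕ 5) ⊗ (8 ⊕ -1)) ⊗ ((9 ⊕ -2) ⊕ (4 ⊗ -4))) = -1

Expand innermost to outermost. Recall ⊕ takes the minimum of its arguments and ⊗ takes their sum. Working out the expression (((2 ⊕ 5) ⊗ (8 ⊕ -1)) ⊗ ((9 ⊕ -2) ⊕ (4 ⊗ -4))) gives -1.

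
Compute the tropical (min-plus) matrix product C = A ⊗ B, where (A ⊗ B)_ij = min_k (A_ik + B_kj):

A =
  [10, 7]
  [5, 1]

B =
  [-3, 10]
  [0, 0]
A ⊗ B =
  [7, 7]
  [1, 1]

Apply the min-plus product entry-by-entry:
  C[0][0] = min over k of (A[0][0] + B[0][0] = 10 + -3 = 7, A[0][1] + B[1][0] = 7 + 0 = 7) = 7 (attained at k = 0)
  C[0][1] = min over k of (A[0][0] + B[0][1] = 10 + 10 = 20, A[0][1] + B[1][1] = 7 + 0 = 7) = 7 (attained at k = 1)
  C[1][0] = min over k of (A[1][0] + B[0][0] = 5 + -3 = 2, A[1][1] + B[1][0] = 1 + 0 = 1) = 1 (attained at k = 1)
  C[1][1] = min over k of (A[1][0] + B[0][1] = 5 + 10 = 15, A[1][1] + B[1][1] = 1 + 0 = 1) = 1 (attained at k = 1)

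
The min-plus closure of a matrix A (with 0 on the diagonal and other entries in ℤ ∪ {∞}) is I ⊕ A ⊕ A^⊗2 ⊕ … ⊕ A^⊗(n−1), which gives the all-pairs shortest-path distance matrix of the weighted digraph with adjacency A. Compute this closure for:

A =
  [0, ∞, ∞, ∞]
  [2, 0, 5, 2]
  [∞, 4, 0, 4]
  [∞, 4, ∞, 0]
Closure =
  [0, ∞, ∞, ∞]
  [2, 0, 5, 2]
  [6, 4, 0, 4]
  [6, 4, 9, 0]

This is the Floyd-Warshall all-pairs shortest-path computation. For each intermediate vertex k = 0, 1, …, 3, update dist[i][j] ← min(dist[i][j], dist[i][k] + dist[k][j]). The final matrix gives, for each (i, j), the minimum total weight of any directed path from i to j (possibly empty when i = j).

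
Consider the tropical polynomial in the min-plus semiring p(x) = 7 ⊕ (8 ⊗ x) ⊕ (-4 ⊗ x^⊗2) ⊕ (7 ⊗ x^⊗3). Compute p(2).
p(2) = 0

A tropical monomial a ⊗ x^⊗i evaluates to a + i · x. Evaluating each term at x = 2:
  Term 0 contributes 7 + 0 · 2 = 7
  Term 1 contributes 8 + 1 · 2 = 10
  Term 2 contributes -4 + 2 · 2 = 0
  Term 3 contributes 7 + 3 · 2 = 13
p(2) = ⊕ of these = min[7, 10, 0, 13] = 0.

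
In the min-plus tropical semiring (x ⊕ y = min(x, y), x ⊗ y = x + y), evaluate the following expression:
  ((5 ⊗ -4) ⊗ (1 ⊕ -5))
((5 ⊗ -4) ⊗ (1 ⊕ -5)) = -4

Expand innermost to outermost. Recall ⊕ takes the minimum of its arguments and ⊗ takes their sum. Working out the expression ((5 ⊗ -4) ⊗ (1 ⊕ -5)) gives -4.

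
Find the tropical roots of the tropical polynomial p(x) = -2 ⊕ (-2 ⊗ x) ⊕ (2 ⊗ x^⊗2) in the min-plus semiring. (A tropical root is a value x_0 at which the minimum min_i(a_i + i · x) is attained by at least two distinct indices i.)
Roots: {-4, 0}

Each tropical root is a break point of the lower envelope of the lines y = a_i + i · x (there are 3 lines, with slopes 0, 1, ..., 2). Only the lines that attain the minimum somewhere contribute to roots; other lines are dominated. Here the surviving (envelope) indices are i = 2, i = 1, i = 0.
Intersections between consecutive envelope lines give the roots: for adjacent envelope indices i < j the intersection is x = (a_i − a_j) / (j − i). Reading off the sorted break points: {-4, 0}.
Verification: at each break x_0, at least two indices attain the minimum of min_i(a_i + i · x_0).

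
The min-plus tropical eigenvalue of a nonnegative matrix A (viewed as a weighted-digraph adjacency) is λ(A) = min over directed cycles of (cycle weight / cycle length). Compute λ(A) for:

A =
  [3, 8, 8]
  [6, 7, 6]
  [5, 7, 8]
λ(A) = 3

Enumerate directed cycles and compute their means (weight / length). Sample:
  cycle 0 → 0: weight = 3, length = 1, mean = 3/1 ≈ 3.000
  cycle 1 → 1: weight = 7, length = 1, mean = 7/1 ≈ 7.000
  cycle 2 → 2: weight = 8, length = 1, mean = 8/1 ≈ 8.000
  cycle 0 → 1 → 0: weight = 14, length = 2, mean = 14/2 ≈ 7.000
  cycle 0 → 2 → 0: weight = 13, length = 2, mean = 13/2 ≈ 6.500
  cycle 1 → 0 → 1: weight = 14, length = 2, mean = 14/2 ≈ 7.000
Minimum mean = 3.000, attained e.g. along the cycle 0 → 0 with weight 3 and length 1. So λ(A) = 3/1 = 3.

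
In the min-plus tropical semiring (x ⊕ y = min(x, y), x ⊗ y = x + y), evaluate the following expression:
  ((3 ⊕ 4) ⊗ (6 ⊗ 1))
((3 ⊕ 4) ⊗ (6 ⊗ 1)) = 10

Expand innermost to outermost. Recall ⊕ takes the minimum of its arguments and ⊗ takes their sum. Working out the expression ((3 ⊕ 4) ⊗ (6 ⊗ 1)) gives 10.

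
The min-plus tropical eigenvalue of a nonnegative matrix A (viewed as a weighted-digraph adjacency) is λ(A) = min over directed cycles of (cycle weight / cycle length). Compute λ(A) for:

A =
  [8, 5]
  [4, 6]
λ(A) = 9/2

Enumerate directed cycles and compute their means (weight / length). Sample:
  cycle 0 → 0: weight = 8, length = 1, mean = 8/1 ≈ 8.000
  cycle 1 → 1: weight = 6, length = 1, mean = 6/1 ≈ 6.000
  cycle 0 → 1 → 0: weight = 9, length = 2, mean = 9/2 ≈ 4.500
  cycle 1 → 0 → 1: weight = 9, length = 2, mean = 9/2 ≈ 4.500
Minimum mean = 4.500, attained e.g. along the cycle 0 → 1 → 0 with weight 9 and length 2. So λ(A) = 9/2 = 9/2.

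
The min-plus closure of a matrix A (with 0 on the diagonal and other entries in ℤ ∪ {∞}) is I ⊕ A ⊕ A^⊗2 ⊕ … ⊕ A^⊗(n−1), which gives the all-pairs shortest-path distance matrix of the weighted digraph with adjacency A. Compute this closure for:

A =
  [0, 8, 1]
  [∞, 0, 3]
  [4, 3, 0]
Closure =
  [0, 4, 1]
  [7, 0, 3]
  [4, 3, 0]

This is the Floyd-Warshall all-pairs shortest-path computation. For each intermediate vertex k = 0, 1, …, 2, update dist[i][j] ← min(dist[i][j], dist[i][k] + dist[k][j]). The final matrix gives, for each (i, j), the minimum total weight of any directed path from i to j (possibly empty when i = j).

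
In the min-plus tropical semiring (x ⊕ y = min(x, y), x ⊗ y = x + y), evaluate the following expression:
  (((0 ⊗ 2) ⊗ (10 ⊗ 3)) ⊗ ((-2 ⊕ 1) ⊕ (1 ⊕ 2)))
(((0 ⊗ 2) ⊗ (10 ⊗ 3)) ⊗ ((-2 ⊕ 1) ⊕ (1 ⊕ 2))) = 13

Expand innermost to outermost. Recall ⊕ takes the minimum of its arguments and ⊗ takes their sum. Working out the expression (((0 ⊗ 2) ⊗ (10 ⊗ 3)) ⊗ ((-2 ⊕ 1) ⊕ (1 ⊕ 2))) gives 13.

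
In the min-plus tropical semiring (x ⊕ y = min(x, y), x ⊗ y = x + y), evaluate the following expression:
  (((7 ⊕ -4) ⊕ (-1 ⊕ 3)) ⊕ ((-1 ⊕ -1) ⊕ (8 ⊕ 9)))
(((7 ⊕ -4) ⊕ (-1 ⊕ 3)) ⊕ ((-1 ⊕ -1) ⊕ (8 ⊕ 9))) = -4

Expand innermost to outermost. Recall ⊕ takes the minimum of its arguments and ⊗ takes their sum. Working out the expression (((7 ⊕ -4) ⊕ (-1 ⊕ 3)) ⊕ ((-1 ⊕ -1) ⊕ (8 ⊕ 9))) gives -4.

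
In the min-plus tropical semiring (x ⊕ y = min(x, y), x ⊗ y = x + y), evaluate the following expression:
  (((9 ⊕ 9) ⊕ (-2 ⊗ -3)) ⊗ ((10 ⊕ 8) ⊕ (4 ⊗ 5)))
(((9 ⊕ 9) ⊕ (-2 ⊗ -3)) ⊗ ((10 ⊕ 8) ⊕ (4 ⊗ 5))) = 3

Expand innermost to outermost. Recall ⊕ takes the minimum of its arguments and ⊗ takes their sum. Working out the expression (((9 ⊕ 9) ⊕ (-2 ⊗ -3)) ⊗ ((10 ⊕ 8) ⊕ (4 ⊗ 5))) gives 3.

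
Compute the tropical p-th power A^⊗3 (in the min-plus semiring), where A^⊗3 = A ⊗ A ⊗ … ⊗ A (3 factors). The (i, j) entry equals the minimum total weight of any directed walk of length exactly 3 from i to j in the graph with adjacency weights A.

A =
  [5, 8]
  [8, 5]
A^⊗3 =
  [15, 18]
  [18, 15]

Each entry (A^⊗3)_ij equals the minimum over all length-3 walks i = v_0 → v_1 → … → v_3 = j of Σ_t A[v_t][v_{t+1}]. For example, for (i, j) = (0, 1) we minimise over 4 possible intermediate vertex sequences; the minimum is 18, attained along the walk 0 → 0 → 0 → 1.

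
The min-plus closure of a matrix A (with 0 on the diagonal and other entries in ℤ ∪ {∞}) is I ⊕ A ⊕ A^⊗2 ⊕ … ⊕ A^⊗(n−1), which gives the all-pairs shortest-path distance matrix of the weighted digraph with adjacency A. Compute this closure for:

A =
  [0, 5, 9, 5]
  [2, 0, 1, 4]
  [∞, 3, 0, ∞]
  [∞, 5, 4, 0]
Closure =
  [0, 5, 6, 5]
  [2, 0, 1, 4]
  [5, 3, 0, 7]
  [7, 5, 4, 0]

This is the Floyd-Warshall all-pairs shortest-path computation. For each intermediate vertex k = 0, 1, …, 3, update dist[i][j] ← min(dist[i][j], dist[i][k] + dist[k][j]). The final matrix gives, for each (i, j), the minimum total weight of any directed path from i to j (possibly empty when i = j).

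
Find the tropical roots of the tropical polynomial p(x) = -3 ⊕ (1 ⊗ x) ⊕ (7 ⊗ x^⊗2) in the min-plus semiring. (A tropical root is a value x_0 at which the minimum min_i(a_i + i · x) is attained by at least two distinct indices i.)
Roots: {-6, -4}

Each tropical root is a break point of the lower envelope of the lines y = a_i + i · x (there are 3 lines, with slopes 0, 1, ..., 2). Only the lines that attain the minimum somewhere contribute to roots; other lines are dominated. Here the surviving (envelope) indices are i = 2, i = 1, i = 0.
Intersections between consecutive envelope lines give the roots: for adjacent envelope indices i < j the intersection is x = (a_i − a_j) / (j − i). Reading off the sorted break points: {-6, -4}.
Verification: at each break x_0, at least two indices attain the minimum of min_i(a_i + i · x_0).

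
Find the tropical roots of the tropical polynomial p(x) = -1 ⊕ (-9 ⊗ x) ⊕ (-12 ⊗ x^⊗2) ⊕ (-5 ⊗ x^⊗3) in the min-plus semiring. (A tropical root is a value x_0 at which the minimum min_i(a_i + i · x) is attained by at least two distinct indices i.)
Roots: {-7, 3, 8}

Each tropical root is a break point of the lower envelope of the lines y = a_i + i · x (there are 4 lines, with slopes 0, 1, ..., 3). Only the lines that attain the minimum somewhere contribute to roots; other lines are dominated. Here the surviving (envelope) indices are i = 3, i = 2, i = 1, i = 0.
Intersections between consecutive envelope lines give the roots: for adjacent envelope indices i < j the intersection is x = (a_i − a_j) / (j − i). Reading off the sorted break points: {-7, 3, 8}.
Verification: at each break x_0, at least two indices attain the minimum of min_i(a_i + i · x_0).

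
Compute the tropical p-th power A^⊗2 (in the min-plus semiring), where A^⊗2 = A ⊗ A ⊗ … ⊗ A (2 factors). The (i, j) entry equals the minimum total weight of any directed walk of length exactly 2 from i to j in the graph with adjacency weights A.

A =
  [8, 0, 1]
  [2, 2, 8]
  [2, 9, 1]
A^⊗2 =
  [2, 2, 2]
  [4, 2, 3]
  [3, 2, 2]

Each entry (A^⊗2)_ij equals the minimum over all length-2 walks i = v_0 → v_1 → … → v_2 = j of Σ_t A[v_t][v_{t+1}]. For example, for (i, j) = (0, 2) we minimise over 3 possible intermediate vertex sequences; the minimum is 2, attained along the walk 0 → 2 → 2.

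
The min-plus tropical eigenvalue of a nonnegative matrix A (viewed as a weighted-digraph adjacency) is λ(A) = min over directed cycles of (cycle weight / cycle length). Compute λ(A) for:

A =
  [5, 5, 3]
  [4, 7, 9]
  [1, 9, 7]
λ(A) = 2

Enumerate directed cycles and compute their means (weight / length). Sample:
  cycle 0 → 0: weight = 5, length = 1, mean = 5/1 ≈ 5.000
  cycle 1 → 1: weight = 7, length = 1, mean = 7/1 ≈ 7.000
  cycle 2 → 2: weight = 7, length = 1, mean = 7/1 ≈ 7.000
  cycle 0 → 1 → 0: weight = 9, length = 2, mean = 9/2 ≈ 4.500
  cycle 0 → 2 → 0: weight = 4, length = 2, mean = 4/2 ≈ 2.000
  cycle 1 → 0 → 1: weight = 9, length = 2, mean = 9/2 ≈ 4.500
Minimum mean = 2.000, attained e.g. along the cycle 0 → 2 → 0 with weight 4 and length 2. So λ(A) = 4/2 = 2.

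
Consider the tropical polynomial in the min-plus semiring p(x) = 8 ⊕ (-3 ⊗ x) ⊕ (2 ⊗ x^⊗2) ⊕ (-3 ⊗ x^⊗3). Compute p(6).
p(6) = 3

A tropical monomial a ⊗ x^⊗i evaluates to a + i · x. Evaluating each term at x = 6:
  Term 0 contributes 8 + 0 · 6 = 8
  Term 1 contributes -3 + 1 · 6 = 3
  Term 2 contributes 2 + 2 · 6 = 14
  Term 3 contributes -3 + 3 · 6 = 15
p(6) = ⊕ of these = min[8, 3, 14, 15] = 3.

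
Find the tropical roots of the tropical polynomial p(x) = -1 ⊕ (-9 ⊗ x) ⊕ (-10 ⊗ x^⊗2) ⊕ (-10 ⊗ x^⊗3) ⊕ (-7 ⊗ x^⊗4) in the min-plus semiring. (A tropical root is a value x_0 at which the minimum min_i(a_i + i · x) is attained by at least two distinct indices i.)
Roots: {-3, 0, 1, 8}

Each tropical root is a break point of the lower envelope of the lines y = a_i + i · x (there are 5 lines, with slopes 0, 1, ..., 4). Only the lines that attain the minimum somewhere contribute to roots; other lines are dominated. Here the surviving (envelope) indices are i = 4, i = 3, i = 2, i = 1, i = 0.
Intersections between consecutive envelope lines give the roots: for adjacent envelope indices i < j the intersection is x = (a_i − a_j) / (j − i). Reading off the sorted break points: {-3, 0, 1, 8}.
Verification: at each break x_0, at least two indices attain the minimum of min_i(a_i + i · x_0).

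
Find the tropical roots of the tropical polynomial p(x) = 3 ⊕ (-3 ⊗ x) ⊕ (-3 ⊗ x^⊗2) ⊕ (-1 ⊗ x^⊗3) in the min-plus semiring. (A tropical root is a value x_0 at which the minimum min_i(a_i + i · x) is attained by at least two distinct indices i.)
Roots: {-2, 0, 6}

Each tropical root is a break point of the lower envelope of the lines y = a_i + i · x (there are 4 lines, with slopes 0, 1, ..., 3). Only the lines that attain the minimum somewhere contribute to roots; other lines are dominated. Here the surviving (envelope) indices are i = 3, i = 2, i = 1, i = 0.
Intersections between consecutive envelope lines give the roots: for adjacent envelope indices i < j the intersection is x = (a_i − a_j) / (j − i). Reading off the sorted break points: {-2, 0, 6}.
Verification: at each break x_0, at least two indices attain the minimum of min_i(a_i + i · x_0).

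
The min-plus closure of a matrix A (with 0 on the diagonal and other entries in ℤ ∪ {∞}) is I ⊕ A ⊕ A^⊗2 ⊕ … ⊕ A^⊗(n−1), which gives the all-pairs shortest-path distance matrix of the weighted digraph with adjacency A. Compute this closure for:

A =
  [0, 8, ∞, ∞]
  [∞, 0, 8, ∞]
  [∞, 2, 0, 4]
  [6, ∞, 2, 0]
Closure =
  [0, 8, 16, 20]
  [18, 0, 8, 12]
  [10, 2, 0, 4]
  [6, 4, 2, 0]

This is the Floyd-Warshall all-pairs shortest-path computation. For each intermediate vertex k = 0, 1, …, 3, update dist[i][j] ← min(dist[i][j], dist[i][k] + dist[k][j]). The final matrix gives, for each (i, j), the minimum total weight of any directed path from i to j (possibly empty when i = j).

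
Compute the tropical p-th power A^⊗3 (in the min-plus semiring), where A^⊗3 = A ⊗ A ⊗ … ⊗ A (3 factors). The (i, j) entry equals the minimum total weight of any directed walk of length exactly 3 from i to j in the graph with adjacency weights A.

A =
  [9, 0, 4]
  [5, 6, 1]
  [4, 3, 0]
A^⊗3 =
  [5, 4, 1]
  [5, 4, 1]
  [4, 3, 0]

Each entry (A^⊗3)_ij equals the minimum over all length-3 walks i = v_0 → v_1 → … → v_3 = j of Σ_t A[v_t][v_{t+1}]. For example, for (i, j) = (0, 2) we minimise over 9 possible intermediate vertex sequences; the minimum is 1, attained along the walk 0 → 1 → 2 → 2.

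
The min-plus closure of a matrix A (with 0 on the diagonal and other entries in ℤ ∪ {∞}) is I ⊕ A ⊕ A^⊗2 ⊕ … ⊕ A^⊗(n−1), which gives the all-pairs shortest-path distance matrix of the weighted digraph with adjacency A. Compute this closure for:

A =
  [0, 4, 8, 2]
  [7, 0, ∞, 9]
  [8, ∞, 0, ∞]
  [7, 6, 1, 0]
Closure =
  [0, 4, 3, 2]
  [7, 0, 10, 9]
  [8, 12, 0, 10]
  [7, 6, 1, 0]

This is the Floyd-Warshall all-pairs shortest-path computation. For each intermediate vertex k = 0, 1, …, 3, update dist[i][j] ← min(dist[i][j], dist[i][k] + dist[k][j]). The final matrix gives, for each (i, j), the minimum total weight of any directed path from i to j (possibly empty when i = j).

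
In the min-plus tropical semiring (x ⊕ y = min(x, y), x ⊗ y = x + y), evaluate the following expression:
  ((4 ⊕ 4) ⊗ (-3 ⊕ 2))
((4 ⊕ 4) ⊗ (-3 ⊕ 2)) = 1

Expand innermost to outermost. Recall ⊕ takes the minimum of its arguments and ⊗ takes their sum. Working out the expression ((4 ⊕ 4) ⊗ (-3 ⊕ 2)) gives 1.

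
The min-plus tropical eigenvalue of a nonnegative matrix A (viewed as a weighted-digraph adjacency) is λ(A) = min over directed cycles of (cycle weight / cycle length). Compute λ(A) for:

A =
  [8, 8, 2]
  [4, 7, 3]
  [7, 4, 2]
λ(A) = 2

Enumerate directed cycles and compute their means (weight / length). Sample:
  cycle 0 → 0: weight = 8, length = 1, mean = 8/1 ≈ 8.000
  cycle 1 → 1: weight = 7, length = 1, mean = 7/1 ≈ 7.000
  cycle 2 → 2: weight = 2, length = 1, mean = 2/1 ≈ 2.000
  cycle 0 → 1 → 0: weight = 12, length = 2, mean = 12/2 ≈ 6.000
  cycle 0 → 2 → 0: weight = 9, length = 2, mean = 9/2 ≈ 4.500
  cycle 1 → 0 → 1: weight = 12, length = 2, mean = 12/2 ≈ 6.000
Minimum mean = 2.000, attained e.g. along the cycle 2 → 2 with weight 2 and length 1. So λ(A) = 2/1 = 2.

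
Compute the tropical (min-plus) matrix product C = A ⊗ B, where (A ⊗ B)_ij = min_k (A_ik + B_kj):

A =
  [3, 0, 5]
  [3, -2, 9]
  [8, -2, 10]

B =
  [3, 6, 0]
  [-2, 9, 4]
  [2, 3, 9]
A ⊗ B =
  [-2, 8, 3]
  [-4, 7, 2]
  [-4, 7, 2]

Apply the min-plus product entry-by-entry:
  C[0][0] = min over k of (A[0][0] + B[0][0] = 3 + 3 = 6, A[0][1] + B[1][0] = 0 + -2 = -2, A[0][2] + B[2][0] = 5 + 2 = 7) = -2 (attained at k = 1)
  C[0][1] = min over k of (A[0][0] + B[0][1] = 3 + 6 = 9, A[0][1] + B[1][1] = 0 + 9 = 9, A[0][2] + B[2][1] = 5 + 3 = 8) = 8 (attained at k = 2)
  C[0][2] = min over k of (A[0][0] + B[0][2] = 3 + 0 = 3, A[0][1] + B[1][2] = 0 + 4 = 4, A[0][2] + B[2][2] = 5 + 9 = 14) = 3 (attained at k = 0)
  C[1][0] = min over k of (A[1][0] + B[0][0] = 3 + 3 = 6, A[1][1] + B[1][0] = -2 + -2 = -4, A[1][2] + B[2][0] = 9 + 2 = 11) = -4 (attained at k = 1)
  C[1][1] = min over k of (A[1][0] + B[0][1] = 3 + 6 = 9, A[1][1] + B[1][1] = -2 + 9 = 7, A[1][2] + B[2][1] = 9 + 3 = 12) = 7 (attained at k = 1)
  C[1][2] = min over k of (A[1][0] + B[0][2] = 3 + 0 = 3, A[1][1] + B[1][2] = -2 + 4 = 2, A[1][2] + B[2][2] = 9 + 9 = 18) = 2 (attained at k = 1)
  C[2][0] = min over k of (A[2][0] + B[0][0] = 8 + 3 = 11, A[2][1] + B[1][0] = -2 + -2 = -4, A[2][2] + B[2][0] = 10 + 2 = 12) = -4 (attained at k = 1)
  C[2][1] = min over k of (A[2][0] + B[0][1] = 8 + 6 = 14, A[2][1] + B[1][1] = -2 + 9 = 7, A[2][2] + B[2][1] = 10 + 3 = 13) = 7 (attained at k = 1)
  C[2][2] = min over k of (A[2][0] + B[0][2] = 8 + 0 = 8, A[2][1] + B[1][2] = -2 + 4 = 2, A[2][2] + B[2][2] = 10 + 9 = 19) = 2 (attained at k = 1)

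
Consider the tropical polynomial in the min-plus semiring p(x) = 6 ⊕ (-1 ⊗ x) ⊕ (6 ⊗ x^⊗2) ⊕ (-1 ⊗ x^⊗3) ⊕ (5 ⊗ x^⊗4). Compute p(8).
p(8) = 6

A tropical monomial a ⊗ x^⊗i evaluates to a + i · x. Evaluating each term at x = 8:
  Term 0 contributes 6 + 0 · 8 = 6
  Term 1 contributes -1 + 1 · 8 = 7
  Term 2 contributes 6 + 2 · 8 = 22
  Term 3 contributes -1 + 3 · 8 = 23
  Term 4 contributes 5 + 4 · 8 = 37
p(8) = ⊕ of these = min[6, 7, 22, 23, 37] = 6.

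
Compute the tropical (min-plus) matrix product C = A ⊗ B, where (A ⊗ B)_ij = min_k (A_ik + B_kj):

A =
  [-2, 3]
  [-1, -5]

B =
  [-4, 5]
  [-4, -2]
A ⊗ B =
  [-6, 1]
  [-9, -7]

Apply the min-plus product entry-by-entry:
  C[0][0] = min over k of (A[0][0] + B[0][0] = -2 + -4 = -6, A[0][1] + B[1][0] = 3 + -4 = -1) = -6 (attained at k = 0)
  C[0][1] = min over k of (A[0][0] + B[0][1] = -2 + 5 = 3, A[0][1] + B[1][1] = 3 + -2 = 1) = 1 (attained at k = 1)
  C[1][0] = min over k of (A[1][0] + B[0][0] = -1 + -4 = -5, A[1][1] + B[1][0] = -5 + -4 = -9) = -9 (attained at k = 1)
  C[1][1] = min over k of (A[1][0] + B[0][1] = -1 + 5 = 4, A[1][1] + B[1][1] = -5 + -2 = -7) = -7 (attained at k = 1)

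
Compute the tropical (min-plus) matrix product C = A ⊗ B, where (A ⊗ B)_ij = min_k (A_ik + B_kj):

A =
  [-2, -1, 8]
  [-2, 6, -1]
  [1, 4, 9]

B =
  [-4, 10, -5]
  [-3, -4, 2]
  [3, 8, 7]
A ⊗ B =
  [-6, -5, -7]
  [-6, 2, -7]
  [-3, 0, -4]

Apply the min-plus product entry-by-entry:
  C[0][0] = min over k of (A[0][0] + B[0][0] = -2 + -4 = -6, A[0][1] + B[1][0] = -1 + -3 = -4, A[0][2] + B[2][0] = 8 + 3 = 11) = -6 (attained at k = 0)
  C[0][1] = min over k of (A[0][0] + B[0][1] = -2 + 10 = 8, A[0][1] + B[1][1] = -1 + -4 = -5, A[0][2] + B[2][1] = 8 + 8 = 16) = -5 (attained at k = 1)
  C[0][2] = min over k of (A[0][0] + B[0][2] = -2 + -5 = -7, A[0][1] + B[1][2] = -1 + 2 = 1, A[0][2] + B[2][2] = 8 + 7 = 15) = -7 (attained at k = 0)
  C[1][0] = min over k of (A[1][0] + B[0][0] = -2 + -4 = -6, A[1][1] + B[1][0] = 6 + -3 = 3, A[1][2] + B[2][0] = -1 + 3 = 2) = -6 (attained at k = 0)
  C[1][1] = min over k of (A[1][0] + B[0][1] = -2 + 10 = 8, A[1][1] + B[1][1] = 6 + -4 = 2, A[1][2] + B[2][1] = -1 + 8 = 7) = 2 (attained at k = 1)
  C[1][2] = min over k of (A[1][0] + B[0][2] = -2 + -5 = -7, A[1][1] + B[1][2] = 6 + 2 = 8, A[1][2] + B[2][2] = -1 + 7 = 6) = -7 (attained at k = 0)
  C[2][0] = min over k of (A[2][0] + B[0][0] = 1 + -4 = -3, A[2][1] + B[1][0] = 4 + -3 = 1, A[2][2] + B[2][0] = 9 + 3 = 12) = -3 (attained at k = 0)
  C[2][1] = min over k of (A[2][0] + B[0][1] = 1 + 10 = 11, A[2][1] + B[1][1] = 4 + -4 = 0, A[2][2] + B[2][1] = 9 + 8 = 17) = 0 (attained at k = 1)
  C[2][2] = min over k of (A[2][0] + B[0][2] = 1 + -5 = -4, A[2][1] + B[1][2] = 4 + 2 = 6, A[2][2] + B[2][2] = 9 + 7 = 16) = -4 (attained at k = 0)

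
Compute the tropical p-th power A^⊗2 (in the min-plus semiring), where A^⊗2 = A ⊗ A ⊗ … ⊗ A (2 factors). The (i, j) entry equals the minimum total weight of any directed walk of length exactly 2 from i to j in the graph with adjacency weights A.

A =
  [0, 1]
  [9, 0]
A^⊗2 =
  [0, 1]
  [9, 0]

Each entry (A^⊗2)_ij equals the minimum over all length-2 walks i = v_0 → v_1 → … → v_2 = j of Σ_t A[v_t][v_{t+1}]. For example, for (i, j) = (0, 1) we minimise over 2 possible intermediate vertex sequences; the minimum is 1, attained along the walk 0 → 0 → 1.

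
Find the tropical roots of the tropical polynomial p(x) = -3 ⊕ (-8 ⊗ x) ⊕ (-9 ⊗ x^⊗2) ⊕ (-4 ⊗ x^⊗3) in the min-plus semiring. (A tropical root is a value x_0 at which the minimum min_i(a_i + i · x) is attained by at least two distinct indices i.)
Roots: {-5, 1, 5}

Each tropical root is a break point of the lower envelope of the lines y = a_i + i · x (there are 4 lines, with slopes 0, 1, ..., 3). Only the lines that attain the minimum somewhere contribute to roots; other lines are dominated. Here the surviving (envelope) indices are i = 3, i = 2, i = 1, i = 0.
Intersections between consecutive envelope lines give the roots: for adjacent envelope indices i < j the intersection is x = (a_i − a_j) / (j − i). Reading off the sorted break points: {-5, 1, 5}.
Verification: at each break x_0, at least two indices attain the minimum of min_i(a_i + i · x_0).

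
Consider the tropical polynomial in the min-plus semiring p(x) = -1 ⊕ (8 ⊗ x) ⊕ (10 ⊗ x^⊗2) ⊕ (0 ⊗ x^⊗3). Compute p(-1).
p(-1) = -3

A tropical monomial a ⊗ x^⊗i evaluates to a + i · x. Evaluating each term at x = -1:
  Term 0 contributes -1 + 0 · -1 = -1
  Term 1 contributes 8 + 1 · -1 = 7
  Term 2 contributes 10 + 2 · -1 = 8
  Term 3 contributes 0 + 3 · -1 = -3
p(-1) = ⊕ of these = min[-1, 7, 8, -3] = -3.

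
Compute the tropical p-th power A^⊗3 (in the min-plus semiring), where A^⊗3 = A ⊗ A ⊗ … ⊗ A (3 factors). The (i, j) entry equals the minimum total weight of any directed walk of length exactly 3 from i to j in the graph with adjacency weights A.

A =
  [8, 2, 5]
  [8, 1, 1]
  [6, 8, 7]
A^⊗3 =
  [9, 4, 4]
  [8, 3, 3]
  [15, 9, 9]

Each entry (A^⊗3)_ij equals the minimum over all length-3 walks i = v_0 → v_1 → … → v_3 = j of Σ_t A[v_t][v_{t+1}]. For example, for (i, j) = (0, 2) we minimise over 9 possible intermediate vertex sequences; the minimum is 4, attained along the walk 0 → 1 → 1 → 2.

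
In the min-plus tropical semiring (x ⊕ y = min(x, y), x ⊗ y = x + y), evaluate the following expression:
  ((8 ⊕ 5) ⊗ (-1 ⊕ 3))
((8 ⊕ 5) ⊗ (-1 ⊕ 3)) = 4

Expand innermost to outermost. Recall ⊕ takes the minimum of its arguments and ⊗ takes their sum. Working out the expression ((8 ⊕ 5) ⊗ (-1 ⊕ 3)) gives 4.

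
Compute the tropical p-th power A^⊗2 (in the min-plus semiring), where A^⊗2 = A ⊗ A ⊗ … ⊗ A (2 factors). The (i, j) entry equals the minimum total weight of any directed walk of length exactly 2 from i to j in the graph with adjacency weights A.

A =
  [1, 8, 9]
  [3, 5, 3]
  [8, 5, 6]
A^⊗2 =
  [2, 9, 10]
  [4, 8, 8]
  [8, 10, 8]

Each entry (A^⊗2)_ij equals the minimum over all length-2 walks i = v_0 → v_1 → … → v_2 = j of Σ_t A[v_t][v_{t+1}]. For example, for (i, j) = (0, 2) we minimise over 3 possible intermediate vertex sequences; the minimum is 10, attained along the walk 0 → 0 → 2.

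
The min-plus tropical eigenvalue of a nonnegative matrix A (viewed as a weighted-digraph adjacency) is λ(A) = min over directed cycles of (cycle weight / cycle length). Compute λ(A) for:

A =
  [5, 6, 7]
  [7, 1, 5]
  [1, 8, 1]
λ(A) = 1

Enumerate directed cycles and compute their means (weight / length). Sample:
  cycle 0 → 0: weight = 5, length = 1, mean = 5/1 ≈ 5.000
  cycle 1 → 1: weight = 1, length = 1, mean = 1/1 ≈ 1.000
  cycle 2 → 2: weight = 1, length = 1, mean = 1/1 ≈ 1.000
  cycle 0 → 1 → 0: weight = 13, length = 2, mean = 13/2 ≈ 6.500
  cycle 0 → 2 → 0: weight = 8, length = 2, mean = 8/2 ≈ 4.000
  cycle 1 → 0 → 1: weight = 13, length = 2, mean = 13/2 ≈ 6.500
Minimum mean = 1.000, attained e.g. along the cycle 1 → 1 with weight 1 and length 1. So λ(A) = 1/1 = 1.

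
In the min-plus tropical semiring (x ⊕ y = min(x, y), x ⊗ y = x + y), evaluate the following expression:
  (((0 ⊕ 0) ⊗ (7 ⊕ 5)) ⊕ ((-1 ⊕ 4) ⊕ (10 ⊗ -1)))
(((0 ⊕ 0) ⊗ (7 ⊕ 5)) ⊕ ((-1 ⊕ 4) ⊕ (10 ⊗ -1))) = -1

Expand innermost to outermost. Recall ⊕ takes the minimum of its arguments and ⊗ takes their sum. Working out the expression (((0 ⊕ 0) ⊗ (7 ⊕ 5)) ⊕ ((-1 ⊕ 4) ⊕ (10 ⊗ -1))) gives -1.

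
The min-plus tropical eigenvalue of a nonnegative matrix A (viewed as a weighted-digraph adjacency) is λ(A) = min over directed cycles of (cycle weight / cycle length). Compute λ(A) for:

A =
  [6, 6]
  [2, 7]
λ(A) = 4

Enumerate directed cycles and compute their means (weight / length). Sample:
  cycle 0 → 0: weight = 6, length = 1, mean = 6/1 ≈ 6.000
  cycle 1 → 1: weight = 7, length = 1, mean = 7/1 ≈ 7.000
  cycle 0 → 1 → 0: weight = 8, length = 2, mean = 8/2 ≈ 4.000
  cycle 1 → 0 → 1: weight = 8, length = 2, mean = 8/2 ≈ 4.000
Minimum mean = 4.000, attained e.g. along the cycle 0 → 1 → 0 with weight 8 and length 2. So λ(A) = 8/2 = 4.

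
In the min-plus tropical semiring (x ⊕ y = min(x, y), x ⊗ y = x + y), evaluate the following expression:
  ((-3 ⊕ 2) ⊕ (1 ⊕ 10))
((-3 ⊕ 2) ⊕ (1 ⊕ 10)) = -3

Expand innermost to outermost. Recall ⊕ takes the minimum of its arguments and ⊗ takes their sum. Working out the expression ((-3 ⊕ 2) ⊕ (1 ⊕ 10)) gives -3.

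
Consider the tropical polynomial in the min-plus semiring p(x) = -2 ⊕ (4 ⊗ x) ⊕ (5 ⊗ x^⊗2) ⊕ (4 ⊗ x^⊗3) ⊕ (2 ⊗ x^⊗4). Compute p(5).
p(5) = -2

A tropical monomial a ⊗ x^⊗i evaluates to a + i · x. Evaluating each term at x = 5:
  Term 0 contributes -2 + 0 · 5 = -2
  Term 1 contributes 4 + 1 · 5 = 9
  Term 2 contributes 5 + 2 · 5 = 15
  Term 3 contributes 4 + 3 · 5 = 19
  Term 4 contributes 2 + 4 · 5 = 22
p(5) = ⊕ of these = min[-2, 9, 15, 19, 22] = -2.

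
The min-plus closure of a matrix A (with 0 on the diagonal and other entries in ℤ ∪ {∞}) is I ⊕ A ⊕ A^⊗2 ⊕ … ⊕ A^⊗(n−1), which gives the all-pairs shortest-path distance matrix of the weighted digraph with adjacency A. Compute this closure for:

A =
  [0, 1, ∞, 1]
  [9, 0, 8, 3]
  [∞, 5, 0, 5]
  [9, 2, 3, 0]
Closure =
  [0, 1, 4, 1]
  [9, 0, 6, 3]
  [14, 5, 0, 5]
  [9, 2, 3, 0]

This is the Floyd-Warshall all-pairs shortest-path computation. For each intermediate vertex k = 0, 1, …, 3, update dist[i][j] ← min(dist[i][j], dist[i][k] + dist[k][j]). The final matrix gives, for each (i, j), the minimum total weight of any directed path from i to j (possibly empty when i = j).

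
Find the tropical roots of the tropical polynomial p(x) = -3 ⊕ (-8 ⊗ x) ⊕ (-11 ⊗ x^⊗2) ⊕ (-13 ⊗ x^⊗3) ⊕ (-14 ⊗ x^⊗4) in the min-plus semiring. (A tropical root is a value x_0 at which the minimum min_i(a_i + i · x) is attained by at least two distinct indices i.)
Roots: {1, 2, 3, 5}

Each tropical root is a break point of the lower envelope of the lines y = a_i + i · x (there are 5 lines, with slopes 0, 1, ..., 4). Only the lines that attain the minimum somewhere contribute to roots; other lines are dominated. Here the surviving (envelope) indices are i = 4, i = 3, i = 2, i = 1, i = 0.
Intersections between consecutive envelope lines give the roots: for adjacent envelope indices i < j the intersection is x = (a_i − a_j) / (j − i). Reading off the sorted break points: {1, 2, 3, 5}.
Verification: at each break x_0, at least two indices attain the minimum of min_i(a_i + i · x_0).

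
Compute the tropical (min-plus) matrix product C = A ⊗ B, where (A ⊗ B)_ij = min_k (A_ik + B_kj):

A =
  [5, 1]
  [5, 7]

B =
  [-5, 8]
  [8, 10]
A ⊗ B =
  [0, 11]
  [0, 13]

Apply the min-plus product entry-by-entry:
  C[0][0] = min over k of (A[0][0] + B[0][0] = 5 + -5 = 0, A[0][1] + B[1][0] = 1 + 8 = 9) = 0 (attained at k = 0)
  C[0][1] = min over k of (A[0][0] + B[0][1] = 5 + 8 = 13, A[0][1] + B[1][1] = 1 + 10 = 11) = 11 (attained at k = 1)
  C[1][0] = min over k of (A[1][0] + B[0][0] = 5 + -5 = 0, A[1][1] + B[1][0] = 7 + 8 = 15) = 0 (attained at k = 0)
  C[1][1] = min over k of (A[1][0] + B[0][1] = 5 + 8 = 13, A[1][1] + B[1][1] = 7 + 10 = 17) = 13 (attained at k = 0)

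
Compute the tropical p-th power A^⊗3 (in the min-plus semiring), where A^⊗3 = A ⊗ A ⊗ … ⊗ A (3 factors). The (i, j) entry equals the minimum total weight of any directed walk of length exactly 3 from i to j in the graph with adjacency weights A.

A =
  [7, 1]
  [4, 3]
A^⊗3 =
  [8, 6]
  [9, 8]

Each entry (A^⊗3)_ij equals the minimum over all length-3 walks i = v_0 → v_1 → … → v_3 = j of Σ_t A[v_t][v_{t+1}]. For example, for (i, j) = (0, 1) we minimise over 4 possible intermediate vertex sequences; the minimum is 6, attained along the walk 0 → 1 → 0 → 1.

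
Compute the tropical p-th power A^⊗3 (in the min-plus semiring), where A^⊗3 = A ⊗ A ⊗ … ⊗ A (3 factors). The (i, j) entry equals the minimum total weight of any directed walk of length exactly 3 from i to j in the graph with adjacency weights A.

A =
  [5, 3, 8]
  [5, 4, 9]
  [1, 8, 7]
A^⊗3 =
  [12, 11, 16]
  [13, 12, 17]
  [9, 8, 13]

Each entry (A^⊗3)_ij equals the minimum over all length-3 walks i = v_0 → v_1 → … → v_3 = j of Σ_t A[v_t][v_{t+1}]. For example, for (i, j) = (0, 2) we minimise over 9 possible intermediate vertex sequences; the minimum is 16, attained along the walk 0 → 1 → 0 → 2.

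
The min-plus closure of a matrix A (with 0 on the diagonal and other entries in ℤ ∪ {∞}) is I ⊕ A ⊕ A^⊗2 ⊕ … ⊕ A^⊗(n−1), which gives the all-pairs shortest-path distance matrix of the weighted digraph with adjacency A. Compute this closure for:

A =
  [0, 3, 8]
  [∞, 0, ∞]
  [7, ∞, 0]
Closure =
  [0, 3, 8]
  [∞, 0, ∞]
  [7, 10, 0]

This is the Floyd-Warshall all-pairs shortest-path computation. For each intermediate vertex k = 0, 1, …, 2, update dist[i][j] ← min(dist[i][j], dist[i][k] + dist[k][j]). The final matrix gives, for each (i, j), the minimum total weight of any directed path from i to j (possibly empty when i = j).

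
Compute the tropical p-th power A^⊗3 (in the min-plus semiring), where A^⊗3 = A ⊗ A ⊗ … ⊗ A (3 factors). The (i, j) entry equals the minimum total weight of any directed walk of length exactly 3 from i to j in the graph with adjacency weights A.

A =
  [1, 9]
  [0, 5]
A^⊗3 =
  [3, 11]
  [2, 10]

Each entry (A^⊗3)_ij equals the minimum over all length-3 walks i = v_0 → v_1 → … → v_3 = j of Σ_t A[v_t][v_{t+1}]. For example, for (i, j) = (0, 1) we minimise over 4 possible intermediate vertex sequences; the minimum is 11, attained along the walk 0 → 0 → 0 → 1.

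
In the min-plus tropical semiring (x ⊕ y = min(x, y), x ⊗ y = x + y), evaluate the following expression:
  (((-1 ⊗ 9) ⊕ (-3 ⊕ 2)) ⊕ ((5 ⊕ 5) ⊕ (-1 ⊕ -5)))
(((-1 ⊗ 9) ⊕ (-3 ⊕ 2)) ⊕ ((5 ⊕ 5) ⊕ (-1 ⊕ -5))) = -5

Expand innermost to outermost. Recall ⊕ takes the minimum of its arguments and ⊗ takes their sum. Working out the expression (((-1 ⊗ 9) ⊕ (-3 ⊕ 2)) ⊕ ((5 ⊕ 5) ⊕ (-1 ⊕ -5))) gives -5.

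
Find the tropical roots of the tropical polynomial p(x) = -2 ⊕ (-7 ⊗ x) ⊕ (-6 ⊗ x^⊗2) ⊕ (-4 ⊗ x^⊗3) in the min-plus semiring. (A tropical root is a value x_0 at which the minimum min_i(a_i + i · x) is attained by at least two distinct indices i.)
Roots: {-2, -1, 5}

Each tropical root is a break point of the lower envelope of the lines y = a_i + i · x (there are 4 lines, with slopes 0, 1, ..., 3). Only the lines that attain the minimum somewhere contribute to roots; other lines are dominated. Here the surviving (envelope) indices are i = 3, i = 2, i = 1, i = 0.
Intersections between consecutive envelope lines give the roots: for adjacent envelope indices i < j the intersection is x = (a_i − a_j) / (j − i). Reading off the sorted break points: {-2, -1, 5}.
Verification: at each break x_0, at least two indices attain the minimum of min_i(a_i + i · x_0).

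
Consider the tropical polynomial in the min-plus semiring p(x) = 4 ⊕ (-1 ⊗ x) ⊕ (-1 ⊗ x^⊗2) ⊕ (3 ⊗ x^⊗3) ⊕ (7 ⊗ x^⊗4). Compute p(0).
p(0) = -1

A tropical monomial a ⊗ x^⊗i evaluates to a + i · x. Evaluating each term at x = 0:
  Term 0 contributes 4 + 0 · 0 = 4
  Term 1 contributes -1 + 1 · 0 = -1
  Term 2 contributes -1 + 2 · 0 = -1
  Term 3 contributes 3 + 3 · 0 = 3
  Term 4 contributes 7 + 4 · 0 = 7
p(0) = ⊕ of these = min[4, -1, -1, 3, 7] = -1.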